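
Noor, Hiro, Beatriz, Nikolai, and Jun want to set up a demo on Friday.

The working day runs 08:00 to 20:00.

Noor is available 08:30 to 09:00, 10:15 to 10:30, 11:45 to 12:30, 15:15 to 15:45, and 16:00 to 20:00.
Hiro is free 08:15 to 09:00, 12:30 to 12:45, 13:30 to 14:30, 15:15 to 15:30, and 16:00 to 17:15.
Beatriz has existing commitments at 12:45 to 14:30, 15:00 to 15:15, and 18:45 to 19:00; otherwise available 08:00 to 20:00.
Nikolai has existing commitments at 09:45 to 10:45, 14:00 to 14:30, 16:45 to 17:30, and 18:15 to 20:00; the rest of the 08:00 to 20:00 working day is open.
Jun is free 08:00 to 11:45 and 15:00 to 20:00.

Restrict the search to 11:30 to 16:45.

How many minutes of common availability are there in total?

Beatriz free within 08:00–20:00: 08:00–12:45, 14:30–15:00, 15:15–18:45, 19:00–20:00.
Nikolai free within 08:00–20:00: 08:00–09:45, 10:45–14:00, 14:30–16:45, 17:30–18:15.
Noor ∩ Hiro: 08:30–09:00, 15:15–15:30, 16:00–17:15.
Noor ∩ Hiro ∩ Beatriz: 08:30–09:00, 15:15–15:30, 16:00–17:15.
Noor ∩ Hiro ∩ Beatriz ∩ Nikolai: 08:30–09:00, 15:15–15:30, 16:00–16:45.
Noor ∩ Hiro ∩ Beatriz ∩ Nikolai ∩ Jun: 08:30–09:00, 15:15–15:30, 16:00–16:45.
Restricted to 11:30–16:45: 15:15–15:30, 16:00–16:45.
Total common minutes: 15 + 45 = 60.

60 minutes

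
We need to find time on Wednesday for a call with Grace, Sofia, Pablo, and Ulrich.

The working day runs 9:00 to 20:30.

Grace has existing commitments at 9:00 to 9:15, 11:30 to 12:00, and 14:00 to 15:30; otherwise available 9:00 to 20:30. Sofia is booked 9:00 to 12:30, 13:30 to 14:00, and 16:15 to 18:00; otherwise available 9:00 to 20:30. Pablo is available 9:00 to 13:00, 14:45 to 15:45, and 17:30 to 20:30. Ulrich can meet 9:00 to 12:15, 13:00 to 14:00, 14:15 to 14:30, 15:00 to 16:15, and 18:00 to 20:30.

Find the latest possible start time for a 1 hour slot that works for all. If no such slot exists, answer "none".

19:30

Grace free within 09:00–20:30: 09:15–11:30, 12:00–14:00, 15:30–20:30.
Sofia free within 09:00–20:30: 12:30–13:30, 14:00–16:15, 18:00–20:30.
Grace ∩ Sofia: 12:30–13:30, 15:30–16:15, 18:00–20:30.
Grace ∩ Sofia ∩ Pablo: 12:30–13:00, 15:30–15:45, 18:00–20:30.
Grace ∩ Sofia ∩ Pablo ∩ Ulrich: 15:30–15:45, 18:00–20:30.
Windows ≥ 60 min: 18:00–20:30.
Latest start in the last window 18:00–20:30 is 20:30 − 60 min = 19:30.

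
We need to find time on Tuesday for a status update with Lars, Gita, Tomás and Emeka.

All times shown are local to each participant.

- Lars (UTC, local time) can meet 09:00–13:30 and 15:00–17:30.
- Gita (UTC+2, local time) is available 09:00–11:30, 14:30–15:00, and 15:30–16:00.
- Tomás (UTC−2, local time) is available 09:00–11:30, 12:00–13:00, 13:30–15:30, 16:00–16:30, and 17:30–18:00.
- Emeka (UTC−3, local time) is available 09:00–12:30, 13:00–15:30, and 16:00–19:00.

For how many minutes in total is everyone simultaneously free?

30 minutes

Lars → UTC: 09:00–13:30, 15:00–17:30.
Gita → UTC: 07:00–09:30, 12:30–13:00, 13:30–14:00.
Tomás → UTC: 11:00–13:30, 14:00–15:00, 15:30–17:30, 18:00–18:30, 19:30–20:00.
Emeka → UTC: 12:00–15:30, 16:00–18:30, 19:00–22:00.
Lars ∩ Gita: 09:00–09:30, 12:30–13:00.
Lars ∩ Gita ∩ Tomás: 12:30–13:00.
Lars ∩ Gita ∩ Tomás ∩ Emeka: 12:30–13:00.
Total common minutes: 30.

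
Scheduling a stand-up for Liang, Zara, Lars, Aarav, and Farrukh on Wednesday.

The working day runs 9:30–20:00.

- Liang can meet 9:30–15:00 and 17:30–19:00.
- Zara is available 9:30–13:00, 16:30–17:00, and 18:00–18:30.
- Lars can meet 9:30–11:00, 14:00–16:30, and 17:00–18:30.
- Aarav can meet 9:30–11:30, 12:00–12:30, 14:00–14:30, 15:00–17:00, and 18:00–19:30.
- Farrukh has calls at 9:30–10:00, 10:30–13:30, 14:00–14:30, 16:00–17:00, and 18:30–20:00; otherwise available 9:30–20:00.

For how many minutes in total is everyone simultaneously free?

Farrukh free within 09:30–20:00: 10:00–10:30, 13:30–14:00, 14:30–16:00, 17:00–18:30.
Liang ∩ Zara: 09:30–13:00, 18:00–18:30.
Liang ∩ Zara ∩ Lars: 09:30–11:00, 18:00–18:30.
Liang ∩ Zara ∩ Lars ∩ Aarav: 09:30–11:00, 18:00–18:30.
Liang ∩ Zara ∩ Lars ∩ Aarav ∩ Farrukh: 10:00–10:30, 18:00–18:30.
Total common minutes: 30 + 30 = 60.

60 minutes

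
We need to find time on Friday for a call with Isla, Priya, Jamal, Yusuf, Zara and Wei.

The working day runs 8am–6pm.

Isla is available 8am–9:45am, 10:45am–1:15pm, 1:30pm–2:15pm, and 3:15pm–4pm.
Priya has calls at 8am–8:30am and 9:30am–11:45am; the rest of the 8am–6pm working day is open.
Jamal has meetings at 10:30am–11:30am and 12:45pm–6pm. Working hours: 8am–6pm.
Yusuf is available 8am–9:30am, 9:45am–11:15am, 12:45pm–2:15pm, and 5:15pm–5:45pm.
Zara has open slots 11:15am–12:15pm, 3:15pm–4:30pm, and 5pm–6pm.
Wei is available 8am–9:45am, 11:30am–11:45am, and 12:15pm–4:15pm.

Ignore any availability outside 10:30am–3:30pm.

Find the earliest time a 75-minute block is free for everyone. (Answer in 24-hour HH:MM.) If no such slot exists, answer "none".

Priya free within 08:00–18:00: 08:30–09:30, 11:45–18:00.
Jamal free within 08:00–18:00: 08:00–10:30, 11:30–12:45.
Isla ∩ Priya: 08:30–09:30, 11:45–13:15, 13:30–14:15, 15:15–16:00.
Isla ∩ Priya ∩ Jamal: 08:30–09:30, 11:45–12:45.
Isla ∩ Priya ∩ Jamal ∩ Yusuf: 08:30–09:30.
Isla ∩ Priya ∩ Jamal ∩ Yusuf ∩ Zara: (none).
Isla ∩ Priya ∩ Jamal ∩ Yusuf ∩ Zara ∩ Wei: (none).
Restricted to 10:30–15:30: (none).
Windows ≥ 75 min: (none).

none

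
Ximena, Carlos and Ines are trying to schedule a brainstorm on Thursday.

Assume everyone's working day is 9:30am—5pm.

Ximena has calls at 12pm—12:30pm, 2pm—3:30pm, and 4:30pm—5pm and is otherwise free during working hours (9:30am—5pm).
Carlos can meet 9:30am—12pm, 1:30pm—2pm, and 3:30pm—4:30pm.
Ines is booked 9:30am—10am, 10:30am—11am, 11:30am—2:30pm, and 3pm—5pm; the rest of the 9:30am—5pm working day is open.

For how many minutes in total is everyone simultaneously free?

Ximena free within 09:30–17:00: 09:30–12:00, 12:30–14:00, 15:30–16:30.
Ines free within 09:30–17:00: 10:00–10:30, 11:00–11:30, 14:30–15:00.
Ximena ∩ Carlos: 09:30–12:00, 13:30–14:00, 15:30–16:30.
Ximena ∩ Carlos ∩ Ines: 10:00–10:30, 11:00–11:30.
Total common minutes: 30 + 30 = 60.

60 minutes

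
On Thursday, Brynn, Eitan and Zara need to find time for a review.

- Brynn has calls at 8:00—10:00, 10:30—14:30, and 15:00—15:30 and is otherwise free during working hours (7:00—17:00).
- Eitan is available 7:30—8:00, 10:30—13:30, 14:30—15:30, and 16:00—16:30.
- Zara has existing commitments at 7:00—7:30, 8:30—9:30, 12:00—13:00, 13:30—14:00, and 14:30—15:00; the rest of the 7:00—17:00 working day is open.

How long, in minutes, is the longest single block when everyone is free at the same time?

Brynn free within 07:00–17:00: 07:00–08:00, 10:00–10:30, 14:30–15:00, 15:30–17:00.
Zara free within 07:00–17:00: 07:30–08:30, 09:30–12:00, 13:00–13:30, 14:00–14:30, 15:00–17:00.
Brynn ∩ Eitan: 07:30–08:00, 14:30–15:00, 16:00–16:30.
Brynn ∩ Eitan ∩ Zara: 07:30–08:00, 16:00–16:30.
Common window lengths: 30, 30 min; longest is 30.

30 minutes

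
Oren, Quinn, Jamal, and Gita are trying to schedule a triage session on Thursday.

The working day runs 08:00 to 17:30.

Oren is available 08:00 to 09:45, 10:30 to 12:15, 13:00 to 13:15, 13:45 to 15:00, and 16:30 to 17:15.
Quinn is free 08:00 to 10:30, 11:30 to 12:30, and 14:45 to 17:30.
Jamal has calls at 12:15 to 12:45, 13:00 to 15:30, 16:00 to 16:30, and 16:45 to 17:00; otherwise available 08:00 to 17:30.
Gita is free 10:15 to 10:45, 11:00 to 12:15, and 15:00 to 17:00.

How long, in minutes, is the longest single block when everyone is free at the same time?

45 minutes

Jamal free within 08:00–17:30: 08:00–12:15, 12:45–13:00, 15:30–16:00, 16:30–16:45, 17:00–17:30.
Oren ∩ Quinn: 08:00–09:45, 11:30–12:15, 14:45–15:00, 16:30–17:15.
Oren ∩ Quinn ∩ Jamal: 08:00–09:45, 11:30–12:15, 16:30–16:45, 17:00–17:15.
Oren ∩ Quinn ∩ Jamal ∩ Gita: 11:30–12:15, 16:30–16:45.
Common window lengths: 45, 15 min; longest is 45.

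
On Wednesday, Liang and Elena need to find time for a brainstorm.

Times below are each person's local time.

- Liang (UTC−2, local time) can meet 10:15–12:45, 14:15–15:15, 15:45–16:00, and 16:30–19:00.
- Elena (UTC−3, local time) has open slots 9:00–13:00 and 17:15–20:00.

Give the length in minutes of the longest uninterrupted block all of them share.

150 minutes

Liang → UTC: 12:15–14:45, 16:15–17:15, 17:45–18:00, 18:30–21:00.
Elena → UTC: 12:00–16:00, 20:15–23:00.
Liang ∩ Elena: 12:15–14:45, 20:15–21:00.
Common window lengths: 150, 45 min; longest is 150.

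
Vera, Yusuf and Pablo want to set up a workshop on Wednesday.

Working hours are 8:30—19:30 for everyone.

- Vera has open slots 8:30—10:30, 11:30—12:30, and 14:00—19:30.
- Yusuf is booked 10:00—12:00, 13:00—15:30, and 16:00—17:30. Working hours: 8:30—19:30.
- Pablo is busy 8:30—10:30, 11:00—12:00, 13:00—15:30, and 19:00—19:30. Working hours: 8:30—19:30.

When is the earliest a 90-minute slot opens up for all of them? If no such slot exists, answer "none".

Yusuf free within 08:30–19:30: 08:30–10:00, 12:00–13:00, 15:30–16:00, 17:30–19:30.
Pablo free within 08:30–19:30: 10:30–11:00, 12:00–13:00, 15:30–19:00.
Vera ∩ Yusuf: 08:30–10:00, 12:00–12:30, 15:30–16:00, 17:30–19:30.
Vera ∩ Yusuf ∩ Pablo: 12:00–12:30, 15:30–16:00, 17:30–19:00.
Windows ≥ 90 min: 17:30–19:00.
Earliest such window starts at 17:30.

17:30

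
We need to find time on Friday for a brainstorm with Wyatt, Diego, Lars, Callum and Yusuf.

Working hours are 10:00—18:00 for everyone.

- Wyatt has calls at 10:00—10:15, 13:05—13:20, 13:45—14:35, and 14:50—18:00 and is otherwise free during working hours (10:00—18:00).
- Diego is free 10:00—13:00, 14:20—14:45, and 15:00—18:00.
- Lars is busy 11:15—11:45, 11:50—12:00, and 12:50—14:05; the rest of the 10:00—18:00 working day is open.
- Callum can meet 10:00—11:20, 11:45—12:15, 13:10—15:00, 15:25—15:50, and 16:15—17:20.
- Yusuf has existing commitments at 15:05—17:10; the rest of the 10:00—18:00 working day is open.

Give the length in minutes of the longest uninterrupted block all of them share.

60 minutes

Wyatt free within 10:00–18:00: 10:15–13:05, 13:20–13:45, 14:35–14:50.
Lars free within 10:00–18:00: 10:00–11:15, 11:45–11:50, 12:00–12:50, 14:05–18:00.
Yusuf free within 10:00–18:00: 10:00–15:05, 17:10–18:00.
Wyatt ∩ Diego: 10:15–13:00, 14:35–14:45.
Wyatt ∩ Diego ∩ Lars: 10:15–11:15, 11:45–11:50, 12:00–12:50, 14:35–14:45.
Wyatt ∩ Diego ∩ Lars ∩ Callum: 10:15–11:15, 11:45–11:50, 12:00–12:15, 14:35–14:45.
Wyatt ∩ Diego ∩ Lars ∩ Callum ∩ Yusuf: 10:15–11:15, 11:45–11:50, 12:00–12:15, 14:35–14:45.
Common window lengths: 60, 5, 15, 10 min; longest is 60.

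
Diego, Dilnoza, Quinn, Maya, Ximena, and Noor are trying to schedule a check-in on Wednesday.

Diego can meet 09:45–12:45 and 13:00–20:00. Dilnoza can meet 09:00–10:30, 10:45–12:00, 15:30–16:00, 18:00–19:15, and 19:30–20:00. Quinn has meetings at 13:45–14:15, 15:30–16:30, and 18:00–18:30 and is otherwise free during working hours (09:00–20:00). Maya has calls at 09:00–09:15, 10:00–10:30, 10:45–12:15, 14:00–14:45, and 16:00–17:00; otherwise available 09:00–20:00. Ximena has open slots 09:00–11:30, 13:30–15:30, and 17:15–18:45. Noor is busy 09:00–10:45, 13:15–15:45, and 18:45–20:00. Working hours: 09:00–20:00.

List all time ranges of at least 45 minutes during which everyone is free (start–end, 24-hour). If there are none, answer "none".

none

Quinn free within 09:00–20:00: 09:00–13:45, 14:15–15:30, 16:30–18:00, 18:30–20:00.
Maya free within 09:00–20:00: 09:15–10:00, 10:30–10:45, 12:15–14:00, 14:45–16:00, 17:00–20:00.
Noor free within 09:00–20:00: 10:45–13:15, 15:45–18:45.
Diego ∩ Dilnoza: 09:45–10:30, 10:45–12:00, 15:30–16:00, 18:00–19:15, 19:30–20:00.
Diego ∩ Dilnoza ∩ Quinn: 09:45–10:30, 10:45–12:00, 18:30–19:15, 19:30–20:00.
Diego ∩ Dilnoza ∩ Quinn ∩ Maya: 09:45–10:00, 18:30–19:15, 19:30–20:00.
Diego ∩ Dilnoza ∩ Quinn ∩ Maya ∩ Ximena: 09:45–10:00, 18:30–18:45.
Diego ∩ Dilnoza ∩ Quinn ∩ Maya ∩ Ximena ∩ Noor: 18:30–18:45.
Windows ≥ 45 min: (none).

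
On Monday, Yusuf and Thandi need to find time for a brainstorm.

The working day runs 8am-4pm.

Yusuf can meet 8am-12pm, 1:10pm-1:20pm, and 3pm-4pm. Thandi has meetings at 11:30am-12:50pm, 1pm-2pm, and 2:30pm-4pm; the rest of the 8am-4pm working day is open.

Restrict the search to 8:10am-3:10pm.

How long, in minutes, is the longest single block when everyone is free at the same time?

200 minutes

Thandi free within 08:00–16:00: 08:00–11:30, 12:50–13:00, 14:00–14:30.
Yusuf ∩ Thandi: 08:00–11:30.
Restricted to 08:10–15:10: 08:10–11:30.
Single common window of 200 minutes.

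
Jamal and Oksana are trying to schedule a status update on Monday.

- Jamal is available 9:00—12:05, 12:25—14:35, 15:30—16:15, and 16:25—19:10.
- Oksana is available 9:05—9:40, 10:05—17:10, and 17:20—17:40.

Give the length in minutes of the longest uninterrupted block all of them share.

130 minutes

Jamal ∩ Oksana: 09:05–09:40, 10:05–12:05, 12:25–14:35, 15:30–16:15, 16:25–17:10, 17:20–17:40.
Common window lengths: 35, 120, 130, 45, 45, 20 min; longest is 130.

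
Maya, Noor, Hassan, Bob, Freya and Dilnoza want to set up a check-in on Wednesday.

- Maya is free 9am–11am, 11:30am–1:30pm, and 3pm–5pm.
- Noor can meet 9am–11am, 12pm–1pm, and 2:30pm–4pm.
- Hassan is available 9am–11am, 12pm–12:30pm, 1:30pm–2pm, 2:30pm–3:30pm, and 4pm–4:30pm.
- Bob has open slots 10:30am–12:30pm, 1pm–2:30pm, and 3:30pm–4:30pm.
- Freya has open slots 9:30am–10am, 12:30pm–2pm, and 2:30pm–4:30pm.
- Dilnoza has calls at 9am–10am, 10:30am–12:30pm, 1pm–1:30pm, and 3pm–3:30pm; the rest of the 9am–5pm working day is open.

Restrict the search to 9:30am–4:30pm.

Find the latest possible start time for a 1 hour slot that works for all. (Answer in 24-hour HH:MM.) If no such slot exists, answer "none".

none

Dilnoza free within 09:00–17:00: 10:00–10:30, 12:30–13:00, 13:30–15:00, 15:30–17:00.
Maya ∩ Noor: 09:00–11:00, 12:00–13:00, 15:00–16:00.
Maya ∩ Noor ∩ Hassan: 09:00–11:00, 12:00–12:30, 15:00–15:30.
Maya ∩ Noor ∩ Hassan ∩ Bob: 10:30–11:00, 12:00–12:30.
Maya ∩ Noor ∩ Hassan ∩ Bob ∩ Freya: (none).
Maya ∩ Noor ∩ Hassan ∩ Bob ∩ Freya ∩ Dilnoza: (none).
Restricted to 09:30–16:30: (none).
Windows ≥ 60 min: (none).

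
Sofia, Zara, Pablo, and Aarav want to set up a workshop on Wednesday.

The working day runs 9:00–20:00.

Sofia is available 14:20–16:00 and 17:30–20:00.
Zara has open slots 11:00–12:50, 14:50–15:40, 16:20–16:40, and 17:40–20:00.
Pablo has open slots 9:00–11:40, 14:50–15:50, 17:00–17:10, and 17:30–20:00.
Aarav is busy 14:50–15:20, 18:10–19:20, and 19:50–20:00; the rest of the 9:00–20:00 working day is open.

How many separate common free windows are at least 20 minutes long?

Aarav free within 09:00–20:00: 09:00–14:50, 15:20–18:10, 19:20–19:50.
Sofia ∩ Zara: 14:50–15:40, 17:40–20:00.
Sofia ∩ Zara ∩ Pablo: 14:50–15:40, 17:40–20:00.
Sofia ∩ Zara ∩ Pablo ∩ Aarav: 15:20–15:40, 17:40–18:10, 19:20–19:50.
Windows ≥ 20 min: 15:20–15:40, 17:40–18:10, 19:20–19:50.
That's 3 windows.

3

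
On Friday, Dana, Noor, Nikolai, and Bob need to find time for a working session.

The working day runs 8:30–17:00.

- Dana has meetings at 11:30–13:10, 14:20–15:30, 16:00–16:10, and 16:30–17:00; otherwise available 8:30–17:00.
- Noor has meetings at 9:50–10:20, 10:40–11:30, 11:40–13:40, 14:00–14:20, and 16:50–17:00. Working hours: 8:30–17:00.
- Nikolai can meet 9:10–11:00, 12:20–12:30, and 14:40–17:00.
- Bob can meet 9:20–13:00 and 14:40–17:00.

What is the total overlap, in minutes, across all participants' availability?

100 minutes

Dana free within 08:30–17:00: 08:30–11:30, 13:10–14:20, 15:30–16:00, 16:10–16:30.
Noor free within 08:30–17:00: 08:30–09:50, 10:20–10:40, 11:30–11:40, 13:40–14:00, 14:20–16:50.
Dana ∩ Noor: 08:30–09:50, 10:20–10:40, 13:40–14:00, 15:30–16:00, 16:10–16:30.
Dana ∩ Noor ∩ Nikolai: 09:10–09:50, 10:20–10:40, 15:30–16:00, 16:10–16:30.
Dana ∩ Noor ∩ Nikolai ∩ Bob: 09:20–09:50, 10:20–10:40, 15:30–16:00, 16:10–16:30.
Total common minutes: 30 + 20 + 30 + 20 = 100.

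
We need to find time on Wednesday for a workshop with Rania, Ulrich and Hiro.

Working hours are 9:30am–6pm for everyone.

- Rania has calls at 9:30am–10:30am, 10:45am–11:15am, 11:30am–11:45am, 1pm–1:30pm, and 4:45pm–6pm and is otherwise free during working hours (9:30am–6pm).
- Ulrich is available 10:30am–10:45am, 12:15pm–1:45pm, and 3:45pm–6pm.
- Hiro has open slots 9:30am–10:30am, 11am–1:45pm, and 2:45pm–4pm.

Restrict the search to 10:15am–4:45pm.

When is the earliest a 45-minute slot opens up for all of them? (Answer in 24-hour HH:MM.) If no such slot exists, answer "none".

Rania free within 09:30–18:00: 10:30–10:45, 11:15–11:30, 11:45–13:00, 13:30–16:45.
Rania ∩ Ulrich: 10:30–10:45, 12:15–13:00, 13:30–13:45, 15:45–16:45.
Rania ∩ Ulrich ∩ Hiro: 12:15–13:00, 13:30–13:45, 15:45–16:00.
Restricted to 10:15–16:45: 12:15–13:00, 13:30–13:45, 15:45–16:00.
Windows ≥ 45 min: 12:15–13:00.
Earliest such window starts at 12:15.

12:15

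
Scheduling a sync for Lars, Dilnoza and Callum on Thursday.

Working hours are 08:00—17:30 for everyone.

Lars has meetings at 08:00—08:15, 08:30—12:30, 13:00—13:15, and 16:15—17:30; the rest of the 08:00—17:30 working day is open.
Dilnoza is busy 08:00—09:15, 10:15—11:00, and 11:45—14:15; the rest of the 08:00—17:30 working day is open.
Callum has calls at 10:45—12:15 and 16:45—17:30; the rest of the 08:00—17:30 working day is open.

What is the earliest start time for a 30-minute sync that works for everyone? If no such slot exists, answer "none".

Lars free within 08:00–17:30: 08:15–08:30, 12:30–13:00, 13:15–16:15.
Dilnoza free within 08:00–17:30: 09:15–10:15, 11:00–11:45, 14:15–17:30.
Callum free within 08:00–17:30: 08:00–10:45, 12:15–16:45.
Lars ∩ Dilnoza: 14:15–16:15.
Lars ∩ Dilnoza ∩ Callum: 14:15–16:15.
Windows ≥ 30 min: 14:15–16:15.
Earliest such window starts at 14:15.

14:15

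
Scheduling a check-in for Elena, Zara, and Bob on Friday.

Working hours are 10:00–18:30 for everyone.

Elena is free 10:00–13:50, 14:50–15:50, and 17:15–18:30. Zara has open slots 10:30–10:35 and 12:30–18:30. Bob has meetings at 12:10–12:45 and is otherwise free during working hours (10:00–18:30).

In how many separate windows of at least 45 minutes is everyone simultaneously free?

Bob free within 10:00–18:30: 10:00–12:10, 12:45–18:30.
Elena ∩ Zara: 10:30–10:35, 12:30–13:50, 14:50–15:50, 17:15–18:30.
Elena ∩ Zara ∩ Bob: 10:30–10:35, 12:45–13:50, 14:50–15:50, 17:15–18:30.
Windows ≥ 45 min: 12:45–13:50, 14:50–15:50, 17:15–18:30.
That's 3 windows.

3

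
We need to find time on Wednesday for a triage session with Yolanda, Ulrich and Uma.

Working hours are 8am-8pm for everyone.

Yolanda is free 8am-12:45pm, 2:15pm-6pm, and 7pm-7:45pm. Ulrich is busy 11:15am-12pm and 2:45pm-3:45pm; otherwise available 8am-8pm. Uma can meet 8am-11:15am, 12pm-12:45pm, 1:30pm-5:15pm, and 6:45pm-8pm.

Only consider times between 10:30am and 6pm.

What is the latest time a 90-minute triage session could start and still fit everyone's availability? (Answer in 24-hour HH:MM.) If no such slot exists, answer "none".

Ulrich free within 08:00–20:00: 08:00–11:15, 12:00–14:45, 15:45–20:00.
Yolanda ∩ Ulrich: 08:00–11:15, 12:00–12:45, 14:15–14:45, 15:45–18:00, 19:00–19:45.
Yolanda ∩ Ulrich ∩ Uma: 08:00–11:15, 12:00–12:45, 14:15–14:45, 15:45–17:15, 19:00–19:45.
Restricted to 10:30–18:00: 10:30–11:15, 12:00–12:45, 14:15–14:45, 15:45–17:15.
Windows ≥ 90 min: 15:45–17:15.
Latest start in the last window 15:45–17:15 is 17:15 − 90 min = 15:45.

15:45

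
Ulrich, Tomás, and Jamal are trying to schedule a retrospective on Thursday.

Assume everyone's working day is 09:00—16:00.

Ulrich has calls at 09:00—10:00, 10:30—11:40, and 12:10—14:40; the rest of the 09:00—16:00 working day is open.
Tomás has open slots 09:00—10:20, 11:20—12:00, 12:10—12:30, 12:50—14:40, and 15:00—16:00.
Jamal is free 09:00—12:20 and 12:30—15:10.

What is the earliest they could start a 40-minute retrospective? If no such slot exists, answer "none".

Ulrich free within 09:00–16:00: 10:00–10:30, 11:40–12:10, 14:40–16:00.
Ulrich ∩ Tomás: 10:00–10:20, 11:40–12:00, 15:00–16:00.
Ulrich ∩ Tomás ∩ Jamal: 10:00–10:20, 11:40–12:00, 15:00–15:10.
Windows ≥ 40 min: (none).

none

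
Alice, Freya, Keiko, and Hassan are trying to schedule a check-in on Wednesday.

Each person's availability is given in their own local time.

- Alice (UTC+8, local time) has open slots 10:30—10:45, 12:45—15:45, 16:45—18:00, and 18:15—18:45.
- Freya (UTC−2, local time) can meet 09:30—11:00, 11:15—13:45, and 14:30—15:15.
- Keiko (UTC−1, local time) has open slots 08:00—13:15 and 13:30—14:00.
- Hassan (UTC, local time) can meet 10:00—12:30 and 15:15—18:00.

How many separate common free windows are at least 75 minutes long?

Alice → UTC: 02:30–02:45, 04:45–07:45, 08:45–10:00, 10:15–10:45.
Freya → UTC: 11:30–13:00, 13:15–15:45, 16:30–17:15.
Keiko → UTC: 09:00–14:15, 14:30–15:00.
Hassan → UTC: 10:00–12:30, 15:15–18:00.
Alice ∩ Freya: (none).
Alice ∩ Freya ∩ Keiko: (none).
Alice ∩ Freya ∩ Keiko ∩ Hassan: (none).
Windows ≥ 75 min: (none).
That's 0 windows.

0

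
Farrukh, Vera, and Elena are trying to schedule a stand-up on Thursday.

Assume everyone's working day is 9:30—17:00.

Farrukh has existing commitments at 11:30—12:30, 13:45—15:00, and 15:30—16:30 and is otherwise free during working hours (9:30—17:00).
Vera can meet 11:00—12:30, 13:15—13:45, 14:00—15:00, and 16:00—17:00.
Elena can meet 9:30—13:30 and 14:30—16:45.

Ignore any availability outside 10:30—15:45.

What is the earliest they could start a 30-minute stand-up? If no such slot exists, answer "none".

Farrukh free within 09:30–17:00: 09:30–11:30, 12:30–13:45, 15:00–15:30, 16:30–17:00.
Farrukh ∩ Vera: 11:00–11:30, 13:15–13:45, 16:30–17:00.
Farrukh ∩ Vera ∩ Elena: 11:00–11:30, 13:15–13:30, 16:30–16:45.
Restricted to 10:30–15:45: 11:00–11:30, 13:15–13:30.
Windows ≥ 30 min: 11:00–11:30.
Earliest such window starts at 11:00.

11:00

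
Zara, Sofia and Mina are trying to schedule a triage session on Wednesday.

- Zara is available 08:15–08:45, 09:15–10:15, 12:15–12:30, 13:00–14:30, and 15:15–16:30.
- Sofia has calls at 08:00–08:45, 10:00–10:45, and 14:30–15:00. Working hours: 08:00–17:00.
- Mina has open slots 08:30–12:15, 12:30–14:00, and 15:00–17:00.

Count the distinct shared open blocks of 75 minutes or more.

Sofia free within 08:00–17:00: 08:45–10:00, 10:45–14:30, 15:00–17:00.
Zara ∩ Sofia: 09:15–10:00, 12:15–12:30, 13:00–14:30, 15:15–16:30.
Zara ∩ Sofia ∩ Mina: 09:15–10:00, 13:00–14:00, 15:15–16:30.
Windows ≥ 75 min: 15:15–16:30.
That's 1 window.

1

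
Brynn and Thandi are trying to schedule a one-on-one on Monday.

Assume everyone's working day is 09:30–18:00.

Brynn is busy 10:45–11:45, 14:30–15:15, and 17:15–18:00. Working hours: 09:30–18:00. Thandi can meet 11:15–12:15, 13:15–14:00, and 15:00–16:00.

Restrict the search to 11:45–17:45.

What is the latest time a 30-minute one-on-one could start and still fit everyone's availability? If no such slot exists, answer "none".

15:30

Brynn free within 09:30–18:00: 09:30–10:45, 11:45–14:30, 15:15–17:15.
Brynn ∩ Thandi: 11:45–12:15, 13:15–14:00, 15:15–16:00.
Restricted to 11:45–17:45: 11:45–12:15, 13:15–14:00, 15:15–16:00.
Windows ≥ 30 min: 11:45–12:15, 13:15–14:00, 15:15–16:00.
Latest start in the last window 15:15–16:00 is 16:00 − 30 min = 15:30.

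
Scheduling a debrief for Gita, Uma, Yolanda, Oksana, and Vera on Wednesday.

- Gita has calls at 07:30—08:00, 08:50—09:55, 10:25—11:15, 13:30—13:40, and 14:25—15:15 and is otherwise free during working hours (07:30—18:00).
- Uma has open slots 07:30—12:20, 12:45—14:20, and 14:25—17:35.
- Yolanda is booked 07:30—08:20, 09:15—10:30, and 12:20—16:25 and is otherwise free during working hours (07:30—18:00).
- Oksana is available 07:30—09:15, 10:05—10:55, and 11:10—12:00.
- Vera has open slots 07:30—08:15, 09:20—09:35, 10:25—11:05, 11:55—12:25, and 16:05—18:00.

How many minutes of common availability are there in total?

Gita free within 07:30–18:00: 08:00–08:50, 09:55–10:25, 11:15–13:30, 13:40–14:25, 15:15–18:00.
Yolanda free within 07:30–18:00: 08:20–09:15, 10:30–12:20, 16:25–18:00.
Gita ∩ Uma: 08:00–08:50, 09:55–10:25, 11:15–12:20, 12:45–13:30, 13:40–14:20, 15:15–17:35.
Gita ∩ Uma ∩ Yolanda: 08:20–08:50, 11:15–12:20, 16:25–17:35.
Gita ∩ Uma ∩ Yolanda ∩ Oksana: 08:20–08:50, 11:15–12:00.
Gita ∩ Uma ∩ Yolanda ∩ Oksana ∩ Vera: 11:55–12:00.
Total common minutes: 5.

5 minutes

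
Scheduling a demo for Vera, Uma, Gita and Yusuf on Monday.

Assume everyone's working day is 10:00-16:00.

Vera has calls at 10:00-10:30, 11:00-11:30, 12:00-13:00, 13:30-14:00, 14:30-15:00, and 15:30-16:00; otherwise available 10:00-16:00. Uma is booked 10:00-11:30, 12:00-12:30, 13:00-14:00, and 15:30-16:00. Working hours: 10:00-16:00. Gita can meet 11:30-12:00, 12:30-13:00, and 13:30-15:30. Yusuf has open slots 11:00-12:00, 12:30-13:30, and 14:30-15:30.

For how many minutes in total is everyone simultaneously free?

Vera free within 10:00–16:00: 10:30–11:00, 11:30–12:00, 13:00–13:30, 14:00–14:30, 15:00–15:30.
Uma free within 10:00–16:00: 11:30–12:00, 12:30–13:00, 14:00–15:30.
Vera ∩ Uma: 11:30–12:00, 14:00–14:30, 15:00–15:30.
Vera ∩ Uma ∩ Gita: 11:30–12:00, 14:00–14:30, 15:00–15:30.
Vera ∩ Uma ∩ Gita ∩ Yusuf: 11:30–12:00, 15:00–15:30.
Total common minutes: 30 + 30 = 60.

60 minutes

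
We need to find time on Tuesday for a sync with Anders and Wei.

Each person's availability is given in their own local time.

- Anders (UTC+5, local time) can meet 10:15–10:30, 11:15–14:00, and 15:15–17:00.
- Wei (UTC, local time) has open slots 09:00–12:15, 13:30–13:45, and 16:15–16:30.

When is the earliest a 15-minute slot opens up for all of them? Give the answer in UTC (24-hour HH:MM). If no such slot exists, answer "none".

10:15

Anders → UTC: 05:15–05:30, 06:15–09:00, 10:15–12:00.
Wei → UTC: 09:00–12:15, 13:30–13:45, 16:15–16:30.
Anders ∩ Wei: 10:15–12:00.
Windows ≥ 15 min: 10:15–12:00.
Earliest such window starts at 10:15.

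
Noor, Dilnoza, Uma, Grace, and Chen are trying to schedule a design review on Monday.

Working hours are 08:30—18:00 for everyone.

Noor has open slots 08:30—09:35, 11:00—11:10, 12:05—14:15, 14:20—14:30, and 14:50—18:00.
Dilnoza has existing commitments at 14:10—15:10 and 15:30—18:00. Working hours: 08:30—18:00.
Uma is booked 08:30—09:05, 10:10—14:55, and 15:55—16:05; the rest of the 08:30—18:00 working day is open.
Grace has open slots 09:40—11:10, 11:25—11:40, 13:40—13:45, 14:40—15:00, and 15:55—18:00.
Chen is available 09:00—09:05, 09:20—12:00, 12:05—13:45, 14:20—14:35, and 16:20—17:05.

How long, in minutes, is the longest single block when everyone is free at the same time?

Dilnoza free within 08:30–18:00: 08:30–14:10, 15:10–15:30.
Uma free within 08:30–18:00: 09:05–10:10, 14:55–15:55, 16:05–18:00.
Noor ∩ Dilnoza: 08:30–09:35, 11:00–11:10, 12:05–14:10, 15:10–15:30.
Noor ∩ Dilnoza ∩ Uma: 09:05–09:35, 15:10–15:30.
Noor ∩ Dilnoza ∩ Uma ∩ Grace: (none).
Noor ∩ Dilnoza ∩ Uma ∩ Grace ∩ Chen: (none).
No common window.

0 minutes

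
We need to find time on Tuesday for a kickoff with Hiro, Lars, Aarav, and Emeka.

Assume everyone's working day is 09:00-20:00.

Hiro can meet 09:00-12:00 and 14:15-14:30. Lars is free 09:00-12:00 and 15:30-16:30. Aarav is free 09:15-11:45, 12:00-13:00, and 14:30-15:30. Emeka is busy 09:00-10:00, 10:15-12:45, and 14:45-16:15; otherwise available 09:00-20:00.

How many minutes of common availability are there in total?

Emeka free within 09:00–20:00: 10:00–10:15, 12:45–14:45, 16:15–20:00.
Hiro ∩ Lars: 09:00–12:00.
Hiro ∩ Lars ∩ Aarav: 09:15–11:45.
Hiro ∩ Lars ∩ Aarav ∩ Emeka: 10:00–10:15.
Total common minutes: 15.

15 minutes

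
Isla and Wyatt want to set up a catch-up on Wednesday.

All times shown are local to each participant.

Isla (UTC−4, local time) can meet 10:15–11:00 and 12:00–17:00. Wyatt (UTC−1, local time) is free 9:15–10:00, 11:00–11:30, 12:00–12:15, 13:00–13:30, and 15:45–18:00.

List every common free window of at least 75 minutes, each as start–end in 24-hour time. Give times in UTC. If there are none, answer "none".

Isla → UTC: 14:15–15:00, 16:00–21:00.
Wyatt → UTC: 10:15–11:00, 12:00–12:30, 13:00–13:15, 14:00–14:30, 16:45–19:00.
Isla ∩ Wyatt: 14:15–14:30, 16:45–19:00.
Windows ≥ 75 min: 16:45–19:00.

16:45–19:00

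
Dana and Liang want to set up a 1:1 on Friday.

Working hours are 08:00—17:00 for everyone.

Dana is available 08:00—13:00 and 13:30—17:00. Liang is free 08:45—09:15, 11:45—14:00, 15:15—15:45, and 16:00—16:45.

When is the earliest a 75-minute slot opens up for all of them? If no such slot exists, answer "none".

11:45

Dana ∩ Liang: 08:45–09:15, 11:45–13:00, 13:30–14:00, 15:15–15:45, 16:00–16:45.
Windows ≥ 75 min: 11:45–13:00.
Earliest such window starts at 11:45.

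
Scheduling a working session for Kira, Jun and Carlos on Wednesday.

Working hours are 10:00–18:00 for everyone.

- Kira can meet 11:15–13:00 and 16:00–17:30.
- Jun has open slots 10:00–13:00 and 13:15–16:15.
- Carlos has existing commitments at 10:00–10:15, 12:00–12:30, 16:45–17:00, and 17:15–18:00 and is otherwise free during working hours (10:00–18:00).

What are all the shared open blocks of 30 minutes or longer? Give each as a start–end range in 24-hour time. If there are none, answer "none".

Carlos free within 10:00–18:00: 10:15–12:00, 12:30–16:45, 17:00–17:15.
Kira ∩ Jun: 11:15–13:00, 16:00–16:15.
Kira ∩ Jun ∩ Carlos: 11:15–12:00, 12:30–13:00, 16:00–16:15.
Windows ≥ 30 min: 11:15–12:00, 12:30–13:00.

11:15–12:00, 12:30–13:00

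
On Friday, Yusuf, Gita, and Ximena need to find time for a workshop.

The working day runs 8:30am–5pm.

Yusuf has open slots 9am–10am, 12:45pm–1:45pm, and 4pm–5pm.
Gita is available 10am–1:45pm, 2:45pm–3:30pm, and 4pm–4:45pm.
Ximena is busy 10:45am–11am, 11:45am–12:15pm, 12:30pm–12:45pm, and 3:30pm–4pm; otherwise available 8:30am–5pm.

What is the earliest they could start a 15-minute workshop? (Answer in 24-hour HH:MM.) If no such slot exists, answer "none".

12:45

Ximena free within 08:30–17:00: 08:30–10:45, 11:00–11:45, 12:15–12:30, 12:45–15:30, 16:00–17:00.
Yusuf ∩ Gita: 12:45–13:45, 16:00–16:45.
Yusuf ∩ Gita ∩ Ximena: 12:45–13:45, 16:00–16:45.
Windows ≥ 15 min: 12:45–13:45, 16:00–16:45.
Earliest such window starts at 12:45.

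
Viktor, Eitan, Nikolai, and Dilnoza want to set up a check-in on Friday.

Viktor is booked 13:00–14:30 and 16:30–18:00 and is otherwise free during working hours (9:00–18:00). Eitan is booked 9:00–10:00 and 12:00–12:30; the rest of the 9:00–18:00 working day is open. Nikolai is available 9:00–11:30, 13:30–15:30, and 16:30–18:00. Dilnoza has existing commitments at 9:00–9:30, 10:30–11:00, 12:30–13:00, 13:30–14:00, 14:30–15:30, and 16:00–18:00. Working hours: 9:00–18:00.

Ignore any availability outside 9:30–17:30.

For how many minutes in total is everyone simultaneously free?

Viktor free within 09:00–18:00: 09:00–13:00, 14:30–16:30.
Eitan free within 09:00–18:00: 10:00–12:00, 12:30–18:00.
Dilnoza free within 09:00–18:00: 09:30–10:30, 11:00–12:30, 13:00–13:30, 14:00–14:30, 15:30–16:00.
Viktor ∩ Eitan: 10:00–12:00, 12:30–13:00, 14:30–16:30.
Viktor ∩ Eitan ∩ Nikolai: 10:00–11:30, 14:30–15:30.
Viktor ∩ Eitan ∩ Nikolai ∩ Dilnoza: 10:00–10:30, 11:00–11:30.
Restricted to 09:30–17:30: 10:00–10:30, 11:00–11:30.
Total common minutes: 30 + 30 = 60.

60 minutes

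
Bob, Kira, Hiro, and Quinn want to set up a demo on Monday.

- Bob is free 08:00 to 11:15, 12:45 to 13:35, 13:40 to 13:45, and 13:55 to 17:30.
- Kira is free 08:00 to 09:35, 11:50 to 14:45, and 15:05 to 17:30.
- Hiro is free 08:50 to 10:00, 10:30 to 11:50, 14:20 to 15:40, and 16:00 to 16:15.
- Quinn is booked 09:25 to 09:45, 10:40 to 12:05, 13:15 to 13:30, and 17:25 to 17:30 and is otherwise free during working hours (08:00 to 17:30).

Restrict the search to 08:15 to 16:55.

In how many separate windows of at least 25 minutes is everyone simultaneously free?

Quinn free within 08:00–17:30: 08:00–09:25, 09:45–10:40, 12:05–13:15, 13:30–17:25.
Bob ∩ Kira: 08:00–09:35, 12:45–13:35, 13:40–13:45, 13:55–14:45, 15:05–17:30.
Bob ∩ Kira ∩ Hiro: 08:50–09:35, 14:20–14:45, 15:05–15:40, 16:00–16:15.
Bob ∩ Kira ∩ Hiro ∩ Quinn: 08:50–09:25, 14:20–14:45, 15:05–15:40, 16:00–16:15.
Restricted to 08:15–16:55: 08:50–09:25, 14:20–14:45, 15:05–15:40, 16:00–16:15.
Windows ≥ 25 min: 08:50–09:25, 14:20–14:45, 15:05–15:40.
That's 3 windows.

3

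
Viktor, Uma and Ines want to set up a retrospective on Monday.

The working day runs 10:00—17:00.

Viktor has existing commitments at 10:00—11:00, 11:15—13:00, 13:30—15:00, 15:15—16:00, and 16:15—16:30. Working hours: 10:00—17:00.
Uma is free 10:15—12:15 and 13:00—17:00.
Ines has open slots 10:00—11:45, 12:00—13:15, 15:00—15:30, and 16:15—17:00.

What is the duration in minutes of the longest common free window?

30 minutes

Viktor free within 10:00–17:00: 11:00–11:15, 13:00–13:30, 15:00–15:15, 16:00–16:15, 16:30–17:00.
Viktor ∩ Uma: 11:00–11:15, 13:00–13:30, 15:00–15:15, 16:00–16:15, 16:30–17:00.
Viktor ∩ Uma ∩ Ines: 11:00–11:15, 13:00–13:15, 15:00–15:15, 16:30–17:00.
Common window lengths: 15, 15, 15, 30 min; longest is 30.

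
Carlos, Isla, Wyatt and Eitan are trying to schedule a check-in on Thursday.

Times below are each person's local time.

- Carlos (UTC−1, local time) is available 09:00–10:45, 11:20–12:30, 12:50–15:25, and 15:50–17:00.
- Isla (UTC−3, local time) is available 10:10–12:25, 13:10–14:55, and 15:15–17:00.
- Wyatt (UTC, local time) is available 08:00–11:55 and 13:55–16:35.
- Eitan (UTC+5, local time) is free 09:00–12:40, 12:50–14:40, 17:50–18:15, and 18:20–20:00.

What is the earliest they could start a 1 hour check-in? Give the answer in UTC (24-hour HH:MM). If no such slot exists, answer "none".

13:55

Carlos → UTC: 10:00–11:45, 12:20–13:30, 13:50–16:25, 16:50–18:00.
Isla → UTC: 13:10–15:25, 16:10–17:55, 18:15–20:00.
Wyatt → UTC: 08:00–11:55, 13:55–16:35.
Eitan → UTC: 04:00–07:40, 07:50–09:40, 12:50–13:15, 13:20–15:00.
Carlos ∩ Isla: 13:10–13:30, 13:50–15:25, 16:10–16:25, 16:50–17:55.
Carlos ∩ Isla ∩ Wyatt: 13:55–15:25, 16:10–16:25.
Carlos ∩ Isla ∩ Wyatt ∩ Eitan: 13:55–15:00.
Windows ≥ 60 min: 13:55–15:00.
Earliest such window starts at 13:55.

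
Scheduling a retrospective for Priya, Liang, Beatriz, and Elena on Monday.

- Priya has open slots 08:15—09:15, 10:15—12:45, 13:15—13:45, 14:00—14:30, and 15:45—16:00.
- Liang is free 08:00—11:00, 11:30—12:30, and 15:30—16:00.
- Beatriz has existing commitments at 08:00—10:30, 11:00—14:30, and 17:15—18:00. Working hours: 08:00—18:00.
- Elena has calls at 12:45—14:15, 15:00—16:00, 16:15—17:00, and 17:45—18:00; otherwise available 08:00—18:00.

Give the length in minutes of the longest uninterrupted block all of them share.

Beatriz free within 08:00–18:00: 10:30–11:00, 14:30–17:15.
Elena free within 08:00–18:00: 08:00–12:45, 14:15–15:00, 16:00–16:15, 17:00–17:45.
Priya ∩ Liang: 08:15–09:15, 10:15–11:00, 11:30–12:30, 15:45–16:00.
Priya ∩ Liang ∩ Beatriz: 10:30–11:00, 15:45–16:00.
Priya ∩ Liang ∩ Beatriz ∩ Elena: 10:30–11:00.
Single common window of 30 minutes.

30 minutes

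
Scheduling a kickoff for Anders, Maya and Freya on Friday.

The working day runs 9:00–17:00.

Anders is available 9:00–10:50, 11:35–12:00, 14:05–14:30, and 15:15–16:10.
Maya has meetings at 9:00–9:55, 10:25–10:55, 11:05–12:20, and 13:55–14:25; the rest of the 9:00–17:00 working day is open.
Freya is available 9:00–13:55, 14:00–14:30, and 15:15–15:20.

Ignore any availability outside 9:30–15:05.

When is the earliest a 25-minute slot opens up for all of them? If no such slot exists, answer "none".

09:55

Maya free within 09:00–17:00: 09:55–10:25, 10:55–11:05, 12:20–13:55, 14:25–17:00.
Anders ∩ Maya: 09:55–10:25, 14:25–14:30, 15:15–16:10.
Anders ∩ Maya ∩ Freya: 09:55–10:25, 14:25–14:30, 15:15–15:20.
Restricted to 09:30–15:05: 09:55–10:25, 14:25–14:30.
Windows ≥ 25 min: 09:55–10:25.
Earliest such window starts at 09:55.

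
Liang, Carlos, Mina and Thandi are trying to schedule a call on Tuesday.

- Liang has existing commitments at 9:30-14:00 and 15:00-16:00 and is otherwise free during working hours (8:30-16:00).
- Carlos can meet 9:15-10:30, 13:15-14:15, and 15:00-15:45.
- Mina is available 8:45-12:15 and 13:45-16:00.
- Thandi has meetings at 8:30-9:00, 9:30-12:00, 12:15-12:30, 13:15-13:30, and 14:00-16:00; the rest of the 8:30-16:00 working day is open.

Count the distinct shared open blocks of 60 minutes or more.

Liang free within 08:30–16:00: 08:30–09:30, 14:00–15:00.
Thandi free within 08:30–16:00: 09:00–09:30, 12:00–12:15, 12:30–13:15, 13:30–14:00.
Liang ∩ Carlos: 09:15–09:30, 14:00–14:15.
Liang ∩ Carlos ∩ Mina: 09:15–09:30, 14:00–14:15.
Liang ∩ Carlos ∩ Mina ∩ Thandi: 09:15–09:30.
Windows ≥ 60 min: (none).
That's 0 windows.

0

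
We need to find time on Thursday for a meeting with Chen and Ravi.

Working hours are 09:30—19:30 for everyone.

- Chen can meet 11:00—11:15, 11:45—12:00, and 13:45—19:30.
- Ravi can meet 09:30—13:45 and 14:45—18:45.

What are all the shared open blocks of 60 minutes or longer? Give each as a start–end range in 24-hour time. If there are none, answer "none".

14:45–18:45

Chen ∩ Ravi: 11:00–11:15, 11:45–12:00, 14:45–18:45.
Windows ≥ 60 min: 14:45–18:45.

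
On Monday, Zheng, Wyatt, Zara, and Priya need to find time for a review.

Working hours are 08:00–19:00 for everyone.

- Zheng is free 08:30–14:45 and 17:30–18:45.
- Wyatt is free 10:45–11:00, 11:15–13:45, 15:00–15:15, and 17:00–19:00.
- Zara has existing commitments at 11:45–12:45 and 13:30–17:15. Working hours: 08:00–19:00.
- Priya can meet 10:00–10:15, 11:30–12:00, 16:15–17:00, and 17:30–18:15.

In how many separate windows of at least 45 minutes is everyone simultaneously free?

Zara free within 08:00–19:00: 08:00–11:45, 12:45–13:30, 17:15–19:00.
Zheng ∩ Wyatt: 10:45–11:00, 11:15–13:45, 17:30–18:45.
Zheng ∩ Wyatt ∩ Zara: 10:45–11:00, 11:15–11:45, 12:45–13:30, 17:30–18:45.
Zheng ∩ Wyatt ∩ Zara ∩ Priya: 11:30–11:45, 17:30–18:15.
Windows ≥ 45 min: 17:30–18:15.
That's 1 window.

1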